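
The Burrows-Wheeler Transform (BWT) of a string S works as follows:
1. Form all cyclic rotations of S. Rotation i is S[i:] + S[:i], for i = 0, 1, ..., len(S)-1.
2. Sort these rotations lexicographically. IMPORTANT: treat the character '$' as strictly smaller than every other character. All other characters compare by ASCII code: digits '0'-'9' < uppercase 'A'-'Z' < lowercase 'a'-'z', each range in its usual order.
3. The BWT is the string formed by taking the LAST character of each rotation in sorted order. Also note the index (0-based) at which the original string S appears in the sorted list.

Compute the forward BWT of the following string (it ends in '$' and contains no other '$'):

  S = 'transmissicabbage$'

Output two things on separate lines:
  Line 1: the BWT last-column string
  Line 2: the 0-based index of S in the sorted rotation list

Answer: ecbrbaigasmsatsni$
17

Derivation:
All 18 rotations (rotation i = S[i:]+S[:i]):
  rot[0] = transmissicabbage$
  rot[1] = ransmissicabbage$t
  rot[2] = ansmissicabbage$tr
  rot[3] = nsmissicabbage$tra
  rot[4] = smissicabbage$tran
  rot[5] = missicabbage$trans
  rot[6] = issicabbage$transm
  rot[7] = ssicabbage$transmi
  rot[8] = sicabbage$transmis
  rot[9] = icabbage$transmiss
  rot[10] = cabbage$transmissi
  rot[11] = abbage$transmissic
  rot[12] = bbage$transmissica
  rot[13] = bage$transmissicab
  rot[14] = age$transmissicabb
  rot[15] = ge$transmissicabba
  rot[16] = e$transmissicabbag
  rot[17] = $transmissicabbage
Sorted (with $ < everything):
  sorted[0] = $transmissicabbage  (last char: 'e')
  sorted[1] = abbage$transmissic  (last char: 'c')
  sorted[2] = age$transmissicabb  (last char: 'b')
  sorted[3] = ansmissicabbage$tr  (last char: 'r')
  sorted[4] = bage$transmissicab  (last char: 'b')
  sorted[5] = bbage$transmissica  (last char: 'a')
  sorted[6] = cabbage$transmissi  (last char: 'i')
  sorted[7] = e$transmissicabbag  (last char: 'g')
  sorted[8] = ge$transmissicabba  (last char: 'a')
  sorted[9] = icabbage$transmiss  (last char: 's')
  sorted[10] = issicabbage$transm  (last char: 'm')
  sorted[11] = missicabbage$trans  (last char: 's')
  sorted[12] = nsmissicabbage$tra  (last char: 'a')
  sorted[13] = ransmissicabbage$t  (last char: 't')
  sorted[14] = sicabbage$transmis  (last char: 's')
  sorted[15] = smissicabbage$tran  (last char: 'n')
  sorted[16] = ssicabbage$transmi  (last char: 'i')
  sorted[17] = transmissicabbage$  (last char: '$')
Last column: ecbrbaigasmsatsni$
Original string S is at sorted index 17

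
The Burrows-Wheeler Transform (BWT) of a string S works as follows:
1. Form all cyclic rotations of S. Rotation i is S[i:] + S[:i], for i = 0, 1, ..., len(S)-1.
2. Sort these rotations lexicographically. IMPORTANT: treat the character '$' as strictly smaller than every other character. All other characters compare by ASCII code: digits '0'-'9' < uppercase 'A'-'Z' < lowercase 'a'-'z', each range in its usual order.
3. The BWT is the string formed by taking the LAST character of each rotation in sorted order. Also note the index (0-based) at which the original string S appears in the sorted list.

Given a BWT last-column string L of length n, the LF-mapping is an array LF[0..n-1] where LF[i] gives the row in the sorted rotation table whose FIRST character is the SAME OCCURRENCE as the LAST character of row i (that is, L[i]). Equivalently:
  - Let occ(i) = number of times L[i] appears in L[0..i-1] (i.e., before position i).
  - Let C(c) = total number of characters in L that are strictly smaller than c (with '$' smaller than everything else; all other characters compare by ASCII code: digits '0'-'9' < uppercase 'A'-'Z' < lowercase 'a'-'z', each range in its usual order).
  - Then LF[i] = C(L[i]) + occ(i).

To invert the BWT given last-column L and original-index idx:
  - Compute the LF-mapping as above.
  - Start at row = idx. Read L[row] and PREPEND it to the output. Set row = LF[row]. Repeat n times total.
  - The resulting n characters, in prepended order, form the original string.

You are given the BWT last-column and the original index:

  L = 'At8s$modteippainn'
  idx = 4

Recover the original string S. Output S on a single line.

LF mapping: 2 15 1 14 0 8 11 4 16 5 6 12 13 3 7 9 10
Walk LF starting at row 4, prepending L[row]:
  step 1: row=4, L[4]='$', prepend. Next row=LF[4]=0
  step 2: row=0, L[0]='A', prepend. Next row=LF[0]=2
  step 3: row=2, L[2]='8', prepend. Next row=LF[2]=1
  step 4: row=1, L[1]='t', prepend. Next row=LF[1]=15
  step 5: row=15, L[15]='n', prepend. Next row=LF[15]=9
  step 6: row=9, L[9]='e', prepend. Next row=LF[9]=5
  step 7: row=5, L[5]='m', prepend. Next row=LF[5]=8
  step 8: row=8, L[8]='t', prepend. Next row=LF[8]=16
  step 9: row=16, L[16]='n', prepend. Next row=LF[16]=10
  step 10: row=10, L[10]='i', prepend. Next row=LF[10]=6
  step 11: row=6, L[6]='o', prepend. Next row=LF[6]=11
  step 12: row=11, L[11]='p', prepend. Next row=LF[11]=12
  step 13: row=12, L[12]='p', prepend. Next row=LF[12]=13
  step 14: row=13, L[13]='a', prepend. Next row=LF[13]=3
  step 15: row=3, L[3]='s', prepend. Next row=LF[3]=14
  step 16: row=14, L[14]='i', prepend. Next row=LF[14]=7
  step 17: row=7, L[7]='d', prepend. Next row=LF[7]=4
Reversed output: disappointment8A$

Answer: disappointment8A$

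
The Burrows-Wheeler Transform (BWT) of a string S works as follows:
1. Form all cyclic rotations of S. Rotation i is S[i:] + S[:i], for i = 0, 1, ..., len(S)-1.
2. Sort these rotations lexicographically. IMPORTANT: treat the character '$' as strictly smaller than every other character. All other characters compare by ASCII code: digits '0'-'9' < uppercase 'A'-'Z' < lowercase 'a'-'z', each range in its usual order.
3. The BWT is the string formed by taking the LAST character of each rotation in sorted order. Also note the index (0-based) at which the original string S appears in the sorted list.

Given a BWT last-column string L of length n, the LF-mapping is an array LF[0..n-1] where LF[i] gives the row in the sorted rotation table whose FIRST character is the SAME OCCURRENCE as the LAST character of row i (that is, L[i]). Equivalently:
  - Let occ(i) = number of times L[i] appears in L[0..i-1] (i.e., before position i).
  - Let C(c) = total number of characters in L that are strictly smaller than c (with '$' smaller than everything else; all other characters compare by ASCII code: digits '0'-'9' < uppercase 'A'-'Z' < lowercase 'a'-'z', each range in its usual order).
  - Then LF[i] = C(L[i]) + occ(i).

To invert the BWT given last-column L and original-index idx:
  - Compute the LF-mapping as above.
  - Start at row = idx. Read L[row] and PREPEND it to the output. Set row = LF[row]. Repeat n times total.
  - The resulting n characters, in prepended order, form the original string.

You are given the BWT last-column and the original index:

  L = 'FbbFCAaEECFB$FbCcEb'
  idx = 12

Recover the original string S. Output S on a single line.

Answer: FaEEEbcbbACbBFFCCF$

Derivation:
LF mapping: 9 14 15 10 3 1 13 6 7 4 11 2 0 12 16 5 18 8 17
Walk LF starting at row 12, prepending L[row]:
  step 1: row=12, L[12]='$', prepend. Next row=LF[12]=0
  step 2: row=0, L[0]='F', prepend. Next row=LF[0]=9
  step 3: row=9, L[9]='C', prepend. Next row=LF[9]=4
  step 4: row=4, L[4]='C', prepend. Next row=LF[4]=3
  step 5: row=3, L[3]='F', prepend. Next row=LF[3]=10
  step 6: row=10, L[10]='F', prepend. Next row=LF[10]=11
  step 7: row=11, L[11]='B', prepend. Next row=LF[11]=2
  step 8: row=2, L[2]='b', prepend. Next row=LF[2]=15
  step 9: row=15, L[15]='C', prepend. Next row=LF[15]=5
  step 10: row=5, L[5]='A', prepend. Next row=LF[5]=1
  step 11: row=1, L[1]='b', prepend. Next row=LF[1]=14
  step 12: row=14, L[14]='b', prepend. Next row=LF[14]=16
  step 13: row=16, L[16]='c', prepend. Next row=LF[16]=18
  step 14: row=18, L[18]='b', prepend. Next row=LF[18]=17
  step 15: row=17, L[17]='E', prepend. Next row=LF[17]=8
  step 16: row=8, L[8]='E', prepend. Next row=LF[8]=7
  step 17: row=7, L[7]='E', prepend. Next row=LF[7]=6
  step 18: row=6, L[6]='a', prepend. Next row=LF[6]=13
  step 19: row=13, L[13]='F', prepend. Next row=LF[13]=12
Reversed output: FaEEEbcbbACbBFFCCF$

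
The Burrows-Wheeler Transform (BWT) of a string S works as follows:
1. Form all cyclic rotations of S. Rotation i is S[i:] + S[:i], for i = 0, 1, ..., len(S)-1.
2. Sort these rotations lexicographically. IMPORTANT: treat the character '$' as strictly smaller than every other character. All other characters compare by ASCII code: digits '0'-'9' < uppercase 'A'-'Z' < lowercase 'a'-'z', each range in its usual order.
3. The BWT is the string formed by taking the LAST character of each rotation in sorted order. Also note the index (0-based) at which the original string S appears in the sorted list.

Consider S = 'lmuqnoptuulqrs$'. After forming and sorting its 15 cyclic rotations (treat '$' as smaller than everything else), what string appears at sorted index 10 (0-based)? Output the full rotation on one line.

Answer: s$lmuqnoptuulqr

Derivation:
All 15 rotations (rotation i = S[i:]+S[:i]):
  rot[0] = lmuqnoptuulqrs$
  rot[1] = muqnoptuulqrs$l
  rot[2] = uqnoptuulqrs$lm
  rot[3] = qnoptuulqrs$lmu
  rot[4] = noptuulqrs$lmuq
  rot[5] = optuulqrs$lmuqn
  rot[6] = ptuulqrs$lmuqno
  rot[7] = tuulqrs$lmuqnop
  rot[8] = uulqrs$lmuqnopt
  rot[9] = ulqrs$lmuqnoptu
  rot[10] = lqrs$lmuqnoptuu
  rot[11] = qrs$lmuqnoptuul
  rot[12] = rs$lmuqnoptuulq
  rot[13] = s$lmuqnoptuulqr
  rot[14] = $lmuqnoptuulqrs
Sorted (with $ < everything):
  sorted[0] = $lmuqnoptuulqrs
  sorted[1] = lmuqnoptuulqrs$
  sorted[2] = lqrs$lmuqnoptuu
  sorted[3] = muqnoptuulqrs$l
  sorted[4] = noptuulqrs$lmuq
  sorted[5] = optuulqrs$lmuqn
  sorted[6] = ptuulqrs$lmuqno
  sorted[7] = qnoptuulqrs$lmu
  sorted[8] = qrs$lmuqnoptuul
  sorted[9] = rs$lmuqnoptuulq
  sorted[10] = s$lmuqnoptuulqr
  sorted[11] = tuulqrs$lmuqnop
  sorted[12] = ulqrs$lmuqnoptu
  sorted[13] = uqnoptuulqrs$lm
  sorted[14] = uulqrs$lmuqnopt
sorted[10] = s$lmuqnoptuulqr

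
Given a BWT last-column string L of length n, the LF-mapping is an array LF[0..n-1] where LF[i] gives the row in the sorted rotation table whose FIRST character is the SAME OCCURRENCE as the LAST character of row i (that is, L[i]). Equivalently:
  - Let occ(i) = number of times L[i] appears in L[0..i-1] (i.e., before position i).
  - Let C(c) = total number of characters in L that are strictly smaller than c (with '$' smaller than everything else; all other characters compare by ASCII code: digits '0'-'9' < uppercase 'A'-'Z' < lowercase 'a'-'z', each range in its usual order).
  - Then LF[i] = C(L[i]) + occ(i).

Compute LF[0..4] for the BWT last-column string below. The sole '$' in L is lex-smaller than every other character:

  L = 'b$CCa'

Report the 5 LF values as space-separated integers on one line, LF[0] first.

Char counts: '$':1, 'C':2, 'a':1, 'b':1
C (first-col start): C('$')=0, C('C')=1, C('a')=3, C('b')=4
L[0]='b': occ=0, LF[0]=C('b')+0=4+0=4
L[1]='$': occ=0, LF[1]=C('$')+0=0+0=0
L[2]='C': occ=0, LF[2]=C('C')+0=1+0=1
L[3]='C': occ=1, LF[3]=C('C')+1=1+1=2
L[4]='a': occ=0, LF[4]=C('a')+0=3+0=3

Answer: 4 0 1 2 3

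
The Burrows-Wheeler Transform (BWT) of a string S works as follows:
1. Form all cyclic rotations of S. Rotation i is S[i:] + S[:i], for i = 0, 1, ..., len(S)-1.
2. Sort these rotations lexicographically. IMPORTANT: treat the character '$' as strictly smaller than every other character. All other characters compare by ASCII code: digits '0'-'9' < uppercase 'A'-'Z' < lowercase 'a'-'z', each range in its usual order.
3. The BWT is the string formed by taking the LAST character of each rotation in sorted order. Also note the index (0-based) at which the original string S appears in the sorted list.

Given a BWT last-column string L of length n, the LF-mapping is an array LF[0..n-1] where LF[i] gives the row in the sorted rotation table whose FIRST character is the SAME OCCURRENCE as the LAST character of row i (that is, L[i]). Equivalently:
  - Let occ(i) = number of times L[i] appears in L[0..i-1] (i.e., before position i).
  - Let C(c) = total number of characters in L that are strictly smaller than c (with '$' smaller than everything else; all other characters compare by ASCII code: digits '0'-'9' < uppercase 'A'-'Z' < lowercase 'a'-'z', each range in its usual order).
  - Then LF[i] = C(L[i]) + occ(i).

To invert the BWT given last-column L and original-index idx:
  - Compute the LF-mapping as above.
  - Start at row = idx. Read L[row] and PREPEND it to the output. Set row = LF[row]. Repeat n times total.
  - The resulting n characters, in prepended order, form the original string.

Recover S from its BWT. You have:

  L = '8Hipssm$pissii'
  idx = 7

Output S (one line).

Answer: mississippiH8$

Derivation:
LF mapping: 1 2 3 8 10 11 7 0 9 4 12 13 5 6
Walk LF starting at row 7, prepending L[row]:
  step 1: row=7, L[7]='$', prepend. Next row=LF[7]=0
  step 2: row=0, L[0]='8', prepend. Next row=LF[0]=1
  step 3: row=1, L[1]='H', prepend. Next row=LF[1]=2
  step 4: row=2, L[2]='i', prepend. Next row=LF[2]=3
  step 5: row=3, L[3]='p', prepend. Next row=LF[3]=8
  step 6: row=8, L[8]='p', prepend. Next row=LF[8]=9
  step 7: row=9, L[9]='i', prepend. Next row=LF[9]=4
  step 8: row=4, L[4]='s', prepend. Next row=LF[4]=10
  step 9: row=10, L[10]='s', prepend. Next row=LF[10]=12
  step 10: row=12, L[12]='i', prepend. Next row=LF[12]=5
  step 11: row=5, L[5]='s', prepend. Next row=LF[5]=11
  step 12: row=11, L[11]='s', prepend. Next row=LF[11]=13
  step 13: row=13, L[13]='i', prepend. Next row=LF[13]=6
  step 14: row=6, L[6]='m', prepend. Next row=LF[6]=7
Reversed output: mississippiH8$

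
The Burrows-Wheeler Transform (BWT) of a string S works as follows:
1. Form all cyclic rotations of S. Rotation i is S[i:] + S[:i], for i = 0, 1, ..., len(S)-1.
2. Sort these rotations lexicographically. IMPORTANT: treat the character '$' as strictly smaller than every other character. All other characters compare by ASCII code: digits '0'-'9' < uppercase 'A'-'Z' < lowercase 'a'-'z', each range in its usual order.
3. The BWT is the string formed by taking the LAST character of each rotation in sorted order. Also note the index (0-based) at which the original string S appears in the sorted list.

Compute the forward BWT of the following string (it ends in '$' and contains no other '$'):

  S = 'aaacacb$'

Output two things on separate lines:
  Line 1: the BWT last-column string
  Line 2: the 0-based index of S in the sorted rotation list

Answer: b$aaccaa
1

Derivation:
All 8 rotations (rotation i = S[i:]+S[:i]):
  rot[0] = aaacacb$
  rot[1] = aacacb$a
  rot[2] = acacb$aa
  rot[3] = cacb$aaa
  rot[4] = acb$aaac
  rot[5] = cb$aaaca
  rot[6] = b$aaacac
  rot[7] = $aaacacb
Sorted (with $ < everything):
  sorted[0] = $aaacacb  (last char: 'b')
  sorted[1] = aaacacb$  (last char: '$')
  sorted[2] = aacacb$a  (last char: 'a')
  sorted[3] = acacb$aa  (last char: 'a')
  sorted[4] = acb$aaac  (last char: 'c')
  sorted[5] = b$aaacac  (last char: 'c')
  sorted[6] = cacb$aaa  (last char: 'a')
  sorted[7] = cb$aaaca  (last char: 'a')
Last column: b$aaccaa
Original string S is at sorted index 1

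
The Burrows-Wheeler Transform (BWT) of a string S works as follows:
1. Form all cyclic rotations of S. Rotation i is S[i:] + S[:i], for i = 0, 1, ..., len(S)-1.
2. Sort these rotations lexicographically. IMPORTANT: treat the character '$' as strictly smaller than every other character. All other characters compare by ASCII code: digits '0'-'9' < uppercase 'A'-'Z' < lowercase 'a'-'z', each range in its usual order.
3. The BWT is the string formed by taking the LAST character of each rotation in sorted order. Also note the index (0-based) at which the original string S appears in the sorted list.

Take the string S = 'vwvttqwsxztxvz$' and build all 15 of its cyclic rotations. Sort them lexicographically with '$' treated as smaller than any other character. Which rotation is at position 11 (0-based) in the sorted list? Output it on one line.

Answer: xvz$vwvttqwsxzt

Derivation:
All 15 rotations (rotation i = S[i:]+S[:i]):
  rot[0] = vwvttqwsxztxvz$
  rot[1] = wvttqwsxztxvz$v
  rot[2] = vttqwsxztxvz$vw
  rot[3] = ttqwsxztxvz$vwv
  rot[4] = tqwsxztxvz$vwvt
  rot[5] = qwsxztxvz$vwvtt
  rot[6] = wsxztxvz$vwvttq
  rot[7] = sxztxvz$vwvttqw
  rot[8] = xztxvz$vwvttqws
  rot[9] = ztxvz$vwvttqwsx
  rot[10] = txvz$vwvttqwsxz
  rot[11] = xvz$vwvttqwsxzt
  rot[12] = vz$vwvttqwsxztx
  rot[13] = z$vwvttqwsxztxv
  rot[14] = $vwvttqwsxztxvz
Sorted (with $ < everything):
  sorted[0] = $vwvttqwsxztxvz
  sorted[1] = qwsxztxvz$vwvtt
  sorted[2] = sxztxvz$vwvttqw
  sorted[3] = tqwsxztxvz$vwvt
  sorted[4] = ttqwsxztxvz$vwv
  sorted[5] = txvz$vwvttqwsxz
  sorted[6] = vttqwsxztxvz$vw
  sorted[7] = vwvttqwsxztxvz$
  sorted[8] = vz$vwvttqwsxztx
  sorted[9] = wsxztxvz$vwvttq
  sorted[10] = wvttqwsxztxvz$v
  sorted[11] = xvz$vwvttqwsxzt
  sorted[12] = xztxvz$vwvttqws
  sorted[13] = z$vwvttqwsxztxv
  sorted[14] = ztxvz$vwvttqwsx
sorted[11] = xvz$vwvttqwsxzt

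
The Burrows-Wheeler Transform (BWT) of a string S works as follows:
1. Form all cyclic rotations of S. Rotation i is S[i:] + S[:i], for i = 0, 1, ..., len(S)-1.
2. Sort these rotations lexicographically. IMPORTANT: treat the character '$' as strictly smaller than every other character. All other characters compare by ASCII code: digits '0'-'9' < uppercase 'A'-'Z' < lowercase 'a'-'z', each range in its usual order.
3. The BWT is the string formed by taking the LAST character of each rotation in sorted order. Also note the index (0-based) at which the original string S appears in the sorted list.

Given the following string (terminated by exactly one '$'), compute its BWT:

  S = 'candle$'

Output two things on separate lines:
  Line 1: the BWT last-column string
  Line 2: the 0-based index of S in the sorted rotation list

Answer: ec$nlda
2

Derivation:
All 7 rotations (rotation i = S[i:]+S[:i]):
  rot[0] = candle$
  rot[1] = andle$c
  rot[2] = ndle$ca
  rot[3] = dle$can
  rot[4] = le$cand
  rot[5] = e$candl
  rot[6] = $candle
Sorted (with $ < everything):
  sorted[0] = $candle  (last char: 'e')
  sorted[1] = andle$c  (last char: 'c')
  sorted[2] = candle$  (last char: '$')
  sorted[3] = dle$can  (last char: 'n')
  sorted[4] = e$candl  (last char: 'l')
  sorted[5] = le$cand  (last char: 'd')
  sorted[6] = ndle$ca  (last char: 'a')
Last column: ec$nlda
Original string S is at sorted index 2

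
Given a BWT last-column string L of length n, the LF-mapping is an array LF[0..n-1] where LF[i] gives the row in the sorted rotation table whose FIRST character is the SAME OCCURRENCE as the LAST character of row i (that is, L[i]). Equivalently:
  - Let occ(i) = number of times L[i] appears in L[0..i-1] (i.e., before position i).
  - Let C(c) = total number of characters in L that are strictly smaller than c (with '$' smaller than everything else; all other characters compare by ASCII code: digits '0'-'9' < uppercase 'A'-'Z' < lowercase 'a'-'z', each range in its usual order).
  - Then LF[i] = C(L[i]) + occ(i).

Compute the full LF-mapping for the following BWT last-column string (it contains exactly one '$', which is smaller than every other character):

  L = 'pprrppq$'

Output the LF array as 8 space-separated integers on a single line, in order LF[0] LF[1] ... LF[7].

Answer: 1 2 6 7 3 4 5 0

Derivation:
Char counts: '$':1, 'p':4, 'q':1, 'r':2
C (first-col start): C('$')=0, C('p')=1, C('q')=5, C('r')=6
L[0]='p': occ=0, LF[0]=C('p')+0=1+0=1
L[1]='p': occ=1, LF[1]=C('p')+1=1+1=2
L[2]='r': occ=0, LF[2]=C('r')+0=6+0=6
L[3]='r': occ=1, LF[3]=C('r')+1=6+1=7
L[4]='p': occ=2, LF[4]=C('p')+2=1+2=3
L[5]='p': occ=3, LF[5]=C('p')+3=1+3=4
L[6]='q': occ=0, LF[6]=C('q')+0=5+0=5
L[7]='$': occ=0, LF[7]=C('$')+0=0+0=0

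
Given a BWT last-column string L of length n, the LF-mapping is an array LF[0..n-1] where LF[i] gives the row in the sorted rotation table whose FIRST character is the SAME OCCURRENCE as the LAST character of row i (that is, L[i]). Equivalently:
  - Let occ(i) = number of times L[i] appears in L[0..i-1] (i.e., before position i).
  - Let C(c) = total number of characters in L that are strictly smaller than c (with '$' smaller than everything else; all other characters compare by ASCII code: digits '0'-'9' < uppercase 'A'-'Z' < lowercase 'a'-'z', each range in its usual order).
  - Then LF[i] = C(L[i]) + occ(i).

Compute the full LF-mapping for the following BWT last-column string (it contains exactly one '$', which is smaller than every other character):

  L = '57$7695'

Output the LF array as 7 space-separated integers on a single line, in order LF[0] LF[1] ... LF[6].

Char counts: '$':1, '5':2, '6':1, '7':2, '9':1
C (first-col start): C('$')=0, C('5')=1, C('6')=3, C('7')=4, C('9')=6
L[0]='5': occ=0, LF[0]=C('5')+0=1+0=1
L[1]='7': occ=0, LF[1]=C('7')+0=4+0=4
L[2]='$': occ=0, LF[2]=C('$')+0=0+0=0
L[3]='7': occ=1, LF[3]=C('7')+1=4+1=5
L[4]='6': occ=0, LF[4]=C('6')+0=3+0=3
L[5]='9': occ=0, LF[5]=C('9')+0=6+0=6
L[6]='5': occ=1, LF[6]=C('5')+1=1+1=2

Answer: 1 4 0 5 3 6 2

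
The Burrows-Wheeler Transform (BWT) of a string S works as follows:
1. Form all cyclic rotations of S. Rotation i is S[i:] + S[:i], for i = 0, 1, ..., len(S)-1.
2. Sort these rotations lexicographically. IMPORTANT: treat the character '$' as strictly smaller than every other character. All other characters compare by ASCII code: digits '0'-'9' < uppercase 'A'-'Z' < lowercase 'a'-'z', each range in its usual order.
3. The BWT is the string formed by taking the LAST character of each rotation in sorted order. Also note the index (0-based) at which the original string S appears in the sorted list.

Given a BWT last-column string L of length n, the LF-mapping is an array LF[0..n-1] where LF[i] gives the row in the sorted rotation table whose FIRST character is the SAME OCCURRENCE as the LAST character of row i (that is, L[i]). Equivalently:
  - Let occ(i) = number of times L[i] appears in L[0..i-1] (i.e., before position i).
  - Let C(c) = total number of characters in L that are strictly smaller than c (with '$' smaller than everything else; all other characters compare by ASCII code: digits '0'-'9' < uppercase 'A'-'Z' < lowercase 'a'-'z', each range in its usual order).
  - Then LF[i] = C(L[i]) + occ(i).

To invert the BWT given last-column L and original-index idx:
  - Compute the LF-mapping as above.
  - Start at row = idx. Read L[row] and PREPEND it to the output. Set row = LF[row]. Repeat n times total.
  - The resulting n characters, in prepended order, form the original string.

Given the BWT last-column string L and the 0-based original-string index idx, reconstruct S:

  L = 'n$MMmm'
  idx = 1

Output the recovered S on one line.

LF mapping: 5 0 1 2 3 4
Walk LF starting at row 1, prepending L[row]:
  step 1: row=1, L[1]='$', prepend. Next row=LF[1]=0
  step 2: row=0, L[0]='n', prepend. Next row=LF[0]=5
  step 3: row=5, L[5]='m', prepend. Next row=LF[5]=4
  step 4: row=4, L[4]='m', prepend. Next row=LF[4]=3
  step 5: row=3, L[3]='M', prepend. Next row=LF[3]=2
  step 6: row=2, L[2]='M', prepend. Next row=LF[2]=1
Reversed output: MMmmn$

Answer: MMmmn$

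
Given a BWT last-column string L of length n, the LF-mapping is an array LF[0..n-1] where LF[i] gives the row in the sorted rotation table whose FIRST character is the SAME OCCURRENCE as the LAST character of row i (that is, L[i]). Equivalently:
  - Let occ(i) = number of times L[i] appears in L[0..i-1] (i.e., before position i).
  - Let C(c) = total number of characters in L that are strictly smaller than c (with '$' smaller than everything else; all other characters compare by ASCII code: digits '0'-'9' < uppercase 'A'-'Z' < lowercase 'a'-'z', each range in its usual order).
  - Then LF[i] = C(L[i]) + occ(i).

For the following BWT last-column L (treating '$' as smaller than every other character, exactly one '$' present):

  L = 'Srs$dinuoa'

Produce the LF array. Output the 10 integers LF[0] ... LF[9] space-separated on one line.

Answer: 1 7 8 0 3 4 5 9 6 2

Derivation:
Char counts: '$':1, 'S':1, 'a':1, 'd':1, 'i':1, 'n':1, 'o':1, 'r':1, 's':1, 'u':1
C (first-col start): C('$')=0, C('S')=1, C('a')=2, C('d')=3, C('i')=4, C('n')=5, C('o')=6, C('r')=7, C('s')=8, C('u')=9
L[0]='S': occ=0, LF[0]=C('S')+0=1+0=1
L[1]='r': occ=0, LF[1]=C('r')+0=7+0=7
L[2]='s': occ=0, LF[2]=C('s')+0=8+0=8
L[3]='$': occ=0, LF[3]=C('$')+0=0+0=0
L[4]='d': occ=0, LF[4]=C('d')+0=3+0=3
L[5]='i': occ=0, LF[5]=C('i')+0=4+0=4
L[6]='n': occ=0, LF[6]=C('n')+0=5+0=5
L[7]='u': occ=0, LF[7]=C('u')+0=9+0=9
L[8]='o': occ=0, LF[8]=C('o')+0=6+0=6
L[9]='a': occ=0, LF[9]=C('a')+0=2+0=2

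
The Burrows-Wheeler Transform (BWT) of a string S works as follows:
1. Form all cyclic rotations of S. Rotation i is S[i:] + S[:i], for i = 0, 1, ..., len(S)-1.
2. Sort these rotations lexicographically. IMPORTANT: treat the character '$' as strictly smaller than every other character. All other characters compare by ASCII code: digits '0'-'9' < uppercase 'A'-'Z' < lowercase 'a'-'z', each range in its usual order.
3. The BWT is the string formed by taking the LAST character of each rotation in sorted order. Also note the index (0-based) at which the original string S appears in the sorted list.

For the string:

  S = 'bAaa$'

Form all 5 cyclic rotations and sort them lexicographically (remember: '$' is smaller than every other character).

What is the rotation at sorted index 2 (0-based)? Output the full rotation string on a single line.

Answer: a$bAa

Derivation:
All 5 rotations (rotation i = S[i:]+S[:i]):
  rot[0] = bAaa$
  rot[1] = Aaa$b
  rot[2] = aa$bA
  rot[3] = a$bAa
  rot[4] = $bAaa
Sorted (with $ < everything):
  sorted[0] = $bAaa
  sorted[1] = Aaa$b
  sorted[2] = a$bAa
  sorted[3] = aa$bA
  sorted[4] = bAaa$
sorted[2] = a$bAa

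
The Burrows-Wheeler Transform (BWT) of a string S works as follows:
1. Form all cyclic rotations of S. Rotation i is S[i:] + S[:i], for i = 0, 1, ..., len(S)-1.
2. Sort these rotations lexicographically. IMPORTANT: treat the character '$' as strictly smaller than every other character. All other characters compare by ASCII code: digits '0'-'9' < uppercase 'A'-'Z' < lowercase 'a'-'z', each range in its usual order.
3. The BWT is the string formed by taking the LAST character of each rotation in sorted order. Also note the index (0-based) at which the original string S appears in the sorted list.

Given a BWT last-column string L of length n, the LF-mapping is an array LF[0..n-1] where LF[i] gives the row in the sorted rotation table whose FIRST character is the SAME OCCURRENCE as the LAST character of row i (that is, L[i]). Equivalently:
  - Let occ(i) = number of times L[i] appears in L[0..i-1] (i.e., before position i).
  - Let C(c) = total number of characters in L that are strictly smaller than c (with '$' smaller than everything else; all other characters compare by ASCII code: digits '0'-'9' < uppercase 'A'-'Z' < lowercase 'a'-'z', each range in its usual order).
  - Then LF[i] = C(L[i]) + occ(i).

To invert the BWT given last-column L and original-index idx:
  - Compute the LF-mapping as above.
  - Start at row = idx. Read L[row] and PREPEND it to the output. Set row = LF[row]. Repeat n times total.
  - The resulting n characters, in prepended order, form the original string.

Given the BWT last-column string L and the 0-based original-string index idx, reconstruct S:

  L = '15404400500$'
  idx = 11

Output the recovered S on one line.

LF mapping: 6 10 7 1 8 9 2 3 11 4 5 0
Walk LF starting at row 11, prepending L[row]:
  step 1: row=11, L[11]='$', prepend. Next row=LF[11]=0
  step 2: row=0, L[0]='1', prepend. Next row=LF[0]=6
  step 3: row=6, L[6]='0', prepend. Next row=LF[6]=2
  step 4: row=2, L[2]='4', prepend. Next row=LF[2]=7
  step 5: row=7, L[7]='0', prepend. Next row=LF[7]=3
  step 6: row=3, L[3]='0', prepend. Next row=LF[3]=1
  step 7: row=1, L[1]='5', prepend. Next row=LF[1]=10
  step 8: row=10, L[10]='0', prepend. Next row=LF[10]=5
  step 9: row=5, L[5]='4', prepend. Next row=LF[5]=9
  step 10: row=9, L[9]='0', prepend. Next row=LF[9]=4
  step 11: row=4, L[4]='4', prepend. Next row=LF[4]=8
  step 12: row=8, L[8]='5', prepend. Next row=LF[8]=11
Reversed output: 54040500401$

Answer: 54040500401$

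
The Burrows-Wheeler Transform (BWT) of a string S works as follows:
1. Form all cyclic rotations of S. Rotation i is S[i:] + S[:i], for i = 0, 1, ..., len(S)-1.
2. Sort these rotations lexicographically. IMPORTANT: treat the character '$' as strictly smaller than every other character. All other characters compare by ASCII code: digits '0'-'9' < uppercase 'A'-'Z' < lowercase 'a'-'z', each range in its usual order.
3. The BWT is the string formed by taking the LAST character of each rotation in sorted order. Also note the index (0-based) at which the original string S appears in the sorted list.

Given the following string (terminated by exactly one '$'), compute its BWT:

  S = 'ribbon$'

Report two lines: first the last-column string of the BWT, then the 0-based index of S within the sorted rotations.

All 7 rotations (rotation i = S[i:]+S[:i]):
  rot[0] = ribbon$
  rot[1] = ibbon$r
  rot[2] = bbon$ri
  rot[3] = bon$rib
  rot[4] = on$ribb
  rot[5] = n$ribbo
  rot[6] = $ribbon
Sorted (with $ < everything):
  sorted[0] = $ribbon  (last char: 'n')
  sorted[1] = bbon$ri  (last char: 'i')
  sorted[2] = bon$rib  (last char: 'b')
  sorted[3] = ibbon$r  (last char: 'r')
  sorted[4] = n$ribbo  (last char: 'o')
  sorted[5] = on$ribb  (last char: 'b')
  sorted[6] = ribbon$  (last char: '$')
Last column: nibrob$
Original string S is at sorted index 6

Answer: nibrob$
6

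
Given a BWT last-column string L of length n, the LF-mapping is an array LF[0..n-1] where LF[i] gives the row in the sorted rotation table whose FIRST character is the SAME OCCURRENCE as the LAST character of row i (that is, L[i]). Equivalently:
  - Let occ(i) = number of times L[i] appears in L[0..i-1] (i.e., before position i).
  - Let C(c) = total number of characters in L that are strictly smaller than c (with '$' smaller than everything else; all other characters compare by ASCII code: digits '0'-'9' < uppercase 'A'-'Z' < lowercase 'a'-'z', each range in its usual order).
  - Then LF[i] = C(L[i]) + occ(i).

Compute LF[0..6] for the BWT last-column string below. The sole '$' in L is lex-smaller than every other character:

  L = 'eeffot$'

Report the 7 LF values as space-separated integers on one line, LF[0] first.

Char counts: '$':1, 'e':2, 'f':2, 'o':1, 't':1
C (first-col start): C('$')=0, C('e')=1, C('f')=3, C('o')=5, C('t')=6
L[0]='e': occ=0, LF[0]=C('e')+0=1+0=1
L[1]='e': occ=1, LF[1]=C('e')+1=1+1=2
L[2]='f': occ=0, LF[2]=C('f')+0=3+0=3
L[3]='f': occ=1, LF[3]=C('f')+1=3+1=4
L[4]='o': occ=0, LF[4]=C('o')+0=5+0=5
L[5]='t': occ=0, LF[5]=C('t')+0=6+0=6
L[6]='$': occ=0, LF[6]=C('$')+0=0+0=0

Answer: 1 2 3 4 5 6 0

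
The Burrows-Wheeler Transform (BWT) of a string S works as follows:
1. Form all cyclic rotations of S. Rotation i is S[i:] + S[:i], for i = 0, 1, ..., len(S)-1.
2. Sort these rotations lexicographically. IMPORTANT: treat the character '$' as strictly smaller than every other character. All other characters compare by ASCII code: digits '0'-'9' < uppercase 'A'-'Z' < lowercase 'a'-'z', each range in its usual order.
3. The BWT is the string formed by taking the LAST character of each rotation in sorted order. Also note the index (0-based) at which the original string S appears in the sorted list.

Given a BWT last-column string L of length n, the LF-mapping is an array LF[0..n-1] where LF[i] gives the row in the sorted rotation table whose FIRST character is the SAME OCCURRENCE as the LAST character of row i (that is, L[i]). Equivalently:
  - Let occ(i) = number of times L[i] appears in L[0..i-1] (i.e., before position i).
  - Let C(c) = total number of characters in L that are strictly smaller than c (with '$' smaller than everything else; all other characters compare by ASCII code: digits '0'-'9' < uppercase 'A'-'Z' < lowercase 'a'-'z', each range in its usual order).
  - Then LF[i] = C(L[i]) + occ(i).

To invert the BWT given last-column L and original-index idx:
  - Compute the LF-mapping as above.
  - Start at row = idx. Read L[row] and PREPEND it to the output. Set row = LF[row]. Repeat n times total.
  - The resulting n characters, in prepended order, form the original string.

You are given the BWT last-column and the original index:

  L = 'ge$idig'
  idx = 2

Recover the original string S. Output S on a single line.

Answer: edgiig$

Derivation:
LF mapping: 3 2 0 5 1 6 4
Walk LF starting at row 2, prepending L[row]:
  step 1: row=2, L[2]='$', prepend. Next row=LF[2]=0
  step 2: row=0, L[0]='g', prepend. Next row=LF[0]=3
  step 3: row=3, L[3]='i', prepend. Next row=LF[3]=5
  step 4: row=5, L[5]='i', prepend. Next row=LF[5]=6
  step 5: row=6, L[6]='g', prepend. Next row=LF[6]=4
  step 6: row=4, L[4]='d', prepend. Next row=LF[4]=1
  step 7: row=1, L[1]='e', prepend. Next row=LF[1]=2
Reversed output: edgiig$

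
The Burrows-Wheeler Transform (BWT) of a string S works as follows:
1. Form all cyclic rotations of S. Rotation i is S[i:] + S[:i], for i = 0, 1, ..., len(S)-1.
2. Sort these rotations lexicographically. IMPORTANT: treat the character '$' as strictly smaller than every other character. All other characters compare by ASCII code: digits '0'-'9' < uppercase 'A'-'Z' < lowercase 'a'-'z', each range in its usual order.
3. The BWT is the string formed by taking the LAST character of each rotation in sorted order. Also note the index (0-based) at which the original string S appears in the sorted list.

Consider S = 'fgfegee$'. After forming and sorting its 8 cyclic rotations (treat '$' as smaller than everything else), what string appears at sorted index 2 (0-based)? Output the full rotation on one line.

Answer: ee$fgfeg

Derivation:
All 8 rotations (rotation i = S[i:]+S[:i]):
  rot[0] = fgfegee$
  rot[1] = gfegee$f
  rot[2] = fegee$fg
  rot[3] = egee$fgf
  rot[4] = gee$fgfe
  rot[5] = ee$fgfeg
  rot[6] = e$fgfege
  rot[7] = $fgfegee
Sorted (with $ < everything):
  sorted[0] = $fgfegee
  sorted[1] = e$fgfege
  sorted[2] = ee$fgfeg
  sorted[3] = egee$fgf
  sorted[4] = fegee$fg
  sorted[5] = fgfegee$
  sorted[6] = gee$fgfe
  sorted[7] = gfegee$f
sorted[2] = ee$fgfeg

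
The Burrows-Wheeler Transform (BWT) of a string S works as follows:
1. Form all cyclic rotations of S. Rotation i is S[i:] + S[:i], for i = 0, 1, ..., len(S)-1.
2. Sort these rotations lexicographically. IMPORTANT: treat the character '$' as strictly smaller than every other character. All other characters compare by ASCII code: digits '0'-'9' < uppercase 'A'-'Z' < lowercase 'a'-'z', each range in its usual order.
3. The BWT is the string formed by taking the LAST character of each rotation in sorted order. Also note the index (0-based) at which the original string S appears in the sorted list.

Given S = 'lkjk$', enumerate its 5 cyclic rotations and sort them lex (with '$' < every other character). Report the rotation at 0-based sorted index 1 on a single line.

Answer: jk$lk

Derivation:
All 5 rotations (rotation i = S[i:]+S[:i]):
  rot[0] = lkjk$
  rot[1] = kjk$l
  rot[2] = jk$lk
  rot[3] = k$lkj
  rot[4] = $lkjk
Sorted (with $ < everything):
  sorted[0] = $lkjk
  sorted[1] = jk$lk
  sorted[2] = k$lkj
  sorted[3] = kjk$l
  sorted[4] = lkjk$
sorted[1] = jk$lk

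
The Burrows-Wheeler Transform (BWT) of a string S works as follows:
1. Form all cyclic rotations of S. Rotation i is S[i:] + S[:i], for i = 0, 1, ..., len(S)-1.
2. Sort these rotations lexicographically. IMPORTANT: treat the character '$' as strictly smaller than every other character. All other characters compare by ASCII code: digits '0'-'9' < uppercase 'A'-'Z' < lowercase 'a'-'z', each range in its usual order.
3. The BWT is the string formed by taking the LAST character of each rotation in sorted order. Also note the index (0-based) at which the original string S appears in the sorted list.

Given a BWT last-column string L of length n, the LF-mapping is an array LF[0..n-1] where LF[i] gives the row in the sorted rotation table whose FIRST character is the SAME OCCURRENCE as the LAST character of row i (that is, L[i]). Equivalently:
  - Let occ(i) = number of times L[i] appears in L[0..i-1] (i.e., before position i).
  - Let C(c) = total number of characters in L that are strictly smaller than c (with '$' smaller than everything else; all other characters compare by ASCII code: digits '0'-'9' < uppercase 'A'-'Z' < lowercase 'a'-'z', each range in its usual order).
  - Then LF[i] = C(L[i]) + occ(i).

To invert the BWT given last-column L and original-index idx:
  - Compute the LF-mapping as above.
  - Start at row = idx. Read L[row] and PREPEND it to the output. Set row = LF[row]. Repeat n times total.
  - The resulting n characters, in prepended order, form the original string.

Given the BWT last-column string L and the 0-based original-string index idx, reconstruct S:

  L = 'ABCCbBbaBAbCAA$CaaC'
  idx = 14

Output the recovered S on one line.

LF mapping: 1 5 8 9 16 6 17 13 7 2 18 10 3 4 0 11 14 15 12
Walk LF starting at row 14, prepending L[row]:
  step 1: row=14, L[14]='$', prepend. Next row=LF[14]=0
  step 2: row=0, L[0]='A', prepend. Next row=LF[0]=1
  step 3: row=1, L[1]='B', prepend. Next row=LF[1]=5
  step 4: row=5, L[5]='B', prepend. Next row=LF[5]=6
  step 5: row=6, L[6]='b', prepend. Next row=LF[6]=17
  step 6: row=17, L[17]='a', prepend. Next row=LF[17]=15
  step 7: row=15, L[15]='C', prepend. Next row=LF[15]=11
  step 8: row=11, L[11]='C', prepend. Next row=LF[11]=10
  step 9: row=10, L[10]='b', prepend. Next row=LF[10]=18
  step 10: row=18, L[18]='C', prepend. Next row=LF[18]=12
  step 11: row=12, L[12]='A', prepend. Next row=LF[12]=3
  step 12: row=3, L[3]='C', prepend. Next row=LF[3]=9
  step 13: row=9, L[9]='A', prepend. Next row=LF[9]=2
  step 14: row=2, L[2]='C', prepend. Next row=LF[2]=8
  step 15: row=8, L[8]='B', prepend. Next row=LF[8]=7
  step 16: row=7, L[7]='a', prepend. Next row=LF[7]=13
  step 17: row=13, L[13]='A', prepend. Next row=LF[13]=4
  step 18: row=4, L[4]='b', prepend. Next row=LF[4]=16
  step 19: row=16, L[16]='a', prepend. Next row=LF[16]=14
Reversed output: abAaBCACACbCCabBBA$

Answer: abAaBCACACbCCabBBA$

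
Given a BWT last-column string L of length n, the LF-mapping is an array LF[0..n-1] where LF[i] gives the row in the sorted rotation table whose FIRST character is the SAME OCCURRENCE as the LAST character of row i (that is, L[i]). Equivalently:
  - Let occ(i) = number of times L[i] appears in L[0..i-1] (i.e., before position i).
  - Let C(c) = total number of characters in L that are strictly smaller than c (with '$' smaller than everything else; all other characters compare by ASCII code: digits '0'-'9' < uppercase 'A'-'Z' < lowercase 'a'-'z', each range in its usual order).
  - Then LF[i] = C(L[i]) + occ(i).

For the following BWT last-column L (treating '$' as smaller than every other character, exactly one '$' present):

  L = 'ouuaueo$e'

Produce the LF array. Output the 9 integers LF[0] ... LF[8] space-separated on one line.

Answer: 4 6 7 1 8 2 5 0 3

Derivation:
Char counts: '$':1, 'a':1, 'e':2, 'o':2, 'u':3
C (first-col start): C('$')=0, C('a')=1, C('e')=2, C('o')=4, C('u')=6
L[0]='o': occ=0, LF[0]=C('o')+0=4+0=4
L[1]='u': occ=0, LF[1]=C('u')+0=6+0=6
L[2]='u': occ=1, LF[2]=C('u')+1=6+1=7
L[3]='a': occ=0, LF[3]=C('a')+0=1+0=1
L[4]='u': occ=2, LF[4]=C('u')+2=6+2=8
L[5]='e': occ=0, LF[5]=C('e')+0=2+0=2
L[6]='o': occ=1, LF[6]=C('o')+1=4+1=5
L[7]='$': occ=0, LF[7]=C('$')+0=0+0=0
L[8]='e': occ=1, LF[8]=C('e')+1=2+1=3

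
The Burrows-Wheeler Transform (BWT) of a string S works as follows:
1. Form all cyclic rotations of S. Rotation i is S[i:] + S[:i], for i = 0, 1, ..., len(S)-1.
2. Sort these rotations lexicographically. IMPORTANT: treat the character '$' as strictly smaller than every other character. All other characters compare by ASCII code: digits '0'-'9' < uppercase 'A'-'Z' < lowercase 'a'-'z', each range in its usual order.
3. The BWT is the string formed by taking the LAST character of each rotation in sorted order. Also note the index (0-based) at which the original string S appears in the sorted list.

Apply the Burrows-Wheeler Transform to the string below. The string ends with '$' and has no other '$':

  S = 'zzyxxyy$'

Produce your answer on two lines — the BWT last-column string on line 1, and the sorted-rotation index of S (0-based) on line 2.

All 8 rotations (rotation i = S[i:]+S[:i]):
  rot[0] = zzyxxyy$
  rot[1] = zyxxyy$z
  rot[2] = yxxyy$zz
  rot[3] = xxyy$zzy
  rot[4] = xyy$zzyx
  rot[5] = yy$zzyxx
  rot[6] = y$zzyxxy
  rot[7] = $zzyxxyy
Sorted (with $ < everything):
  sorted[0] = $zzyxxyy  (last char: 'y')
  sorted[1] = xxyy$zzy  (last char: 'y')
  sorted[2] = xyy$zzyx  (last char: 'x')
  sorted[3] = y$zzyxxy  (last char: 'y')
  sorted[4] = yxxyy$zz  (last char: 'z')
  sorted[5] = yy$zzyxx  (last char: 'x')
  sorted[6] = zyxxyy$z  (last char: 'z')
  sorted[7] = zzyxxyy$  (last char: '$')
Last column: yyxyzxz$
Original string S is at sorted index 7

Answer: yyxyzxz$
7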